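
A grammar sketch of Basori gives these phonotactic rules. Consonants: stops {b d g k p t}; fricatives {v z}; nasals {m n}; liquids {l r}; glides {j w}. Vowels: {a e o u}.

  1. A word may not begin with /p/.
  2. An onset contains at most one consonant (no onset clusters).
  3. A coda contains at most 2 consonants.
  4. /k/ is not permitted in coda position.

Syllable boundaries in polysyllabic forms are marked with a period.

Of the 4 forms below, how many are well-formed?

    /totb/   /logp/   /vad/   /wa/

4

/totb/ — σ1 onset /t/, coda /tb/ (2C) ok → well-formed
/logp/ — σ1 onset /l/, coda /gp/ (2C) ok → well-formed
/vad/ — σ1 onset /v/, coda /d/ ok → well-formed
/wa/ — σ1 onset /w/, coda /∅/ ok → well-formed
Well-formed: /totb/, /logp/, /vad/, /wa/ → 4.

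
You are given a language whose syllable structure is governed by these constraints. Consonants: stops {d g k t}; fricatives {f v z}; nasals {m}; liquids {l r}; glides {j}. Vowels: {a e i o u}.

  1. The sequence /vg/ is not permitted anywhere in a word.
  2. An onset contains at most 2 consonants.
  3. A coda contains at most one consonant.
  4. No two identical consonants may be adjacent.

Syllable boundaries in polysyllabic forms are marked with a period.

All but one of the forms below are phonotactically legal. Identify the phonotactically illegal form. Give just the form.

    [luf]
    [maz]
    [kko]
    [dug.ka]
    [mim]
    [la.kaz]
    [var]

[luf] — σ1 onset /l/, coda /f/ ok → phonotactically legal
[maz] — σ1 onset /m/, coda /z/ ok → phonotactically legal
[kko] — violates constraint 4: adjacent identical consonants /kk/ → phonotactically illegal
[dug.ka] — σ1 onset /d/, coda /g/ ok; σ2 onset /k/, coda /∅/ ok → phonotactically legal
[mim] — σ1 onset /m/, coda /m/ ok → phonotactically legal
[la.kaz] — σ1 onset /l/, coda /∅/ ok; σ2 onset /k/, coda /z/ ok → phonotactically legal
[var] — σ1 onset /v/, coda /r/ ok → phonotactically legal

[kko]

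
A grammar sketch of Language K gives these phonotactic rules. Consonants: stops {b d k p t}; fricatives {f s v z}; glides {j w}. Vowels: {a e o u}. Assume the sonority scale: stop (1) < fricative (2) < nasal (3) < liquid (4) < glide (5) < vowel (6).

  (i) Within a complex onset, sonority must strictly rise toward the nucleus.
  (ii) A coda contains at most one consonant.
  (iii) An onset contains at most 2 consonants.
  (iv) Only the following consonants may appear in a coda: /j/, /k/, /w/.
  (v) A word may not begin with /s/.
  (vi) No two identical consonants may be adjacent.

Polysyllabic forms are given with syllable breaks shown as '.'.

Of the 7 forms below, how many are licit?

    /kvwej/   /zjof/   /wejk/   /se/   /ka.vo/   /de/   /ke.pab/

/kvwej/ — violates constraint (iii): syllable 1 onset /kvw/ has 3 consonants (> 2) → illicit
/zjof/ — violates constraint (iv): syllable 1 coda contains /f/, which is not a licensed coda consonant → illicit
/wejk/ — violates constraint (ii): syllable 1 coda /jk/ has 2 consonants (> 1) → illicit
/se/ — violates constraint (v): word begins with /s/ → illicit
/ka.vo/ — σ1 onset /k/, coda /∅/ ok; σ2 onset /v/, coda /∅/ ok → licit
/de/ — σ1 onset /d/, coda /∅/ ok → licit
/ke.pab/ — violates constraint (iv): syllable 2 coda contains /b/, which is not a licensed coda consonant → illicit
Licit: /ka.vo/, /de/ → 2.

2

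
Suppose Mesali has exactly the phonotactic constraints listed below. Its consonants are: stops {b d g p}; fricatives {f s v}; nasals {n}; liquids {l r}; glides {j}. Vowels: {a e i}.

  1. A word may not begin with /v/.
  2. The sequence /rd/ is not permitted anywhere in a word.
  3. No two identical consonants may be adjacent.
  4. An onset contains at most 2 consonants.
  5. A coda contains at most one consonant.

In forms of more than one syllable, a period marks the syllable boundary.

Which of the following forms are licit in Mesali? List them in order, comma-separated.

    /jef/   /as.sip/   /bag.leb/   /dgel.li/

/jef/, /bag.leb/

/jef/ — σ1 onset /j/, coda /f/ ok → licit
/as.sip/ — violates constraint 3: adjacent identical consonants /ss/ → illicit
/bag.leb/ — σ1 onset /b/, coda /g/ ok; σ2 onset /l/, coda /b/ ok → licit
/dgel.li/ — violates constraint 3: adjacent identical consonants /ll/ → illicit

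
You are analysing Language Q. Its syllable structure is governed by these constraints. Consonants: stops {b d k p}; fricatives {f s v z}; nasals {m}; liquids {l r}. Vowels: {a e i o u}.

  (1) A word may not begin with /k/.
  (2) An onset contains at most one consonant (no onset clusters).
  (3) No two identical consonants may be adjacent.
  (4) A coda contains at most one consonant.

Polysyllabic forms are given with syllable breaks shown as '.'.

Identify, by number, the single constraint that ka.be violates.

ka.be: word begins with /k/.
This is a violation of constraint 1: "A word may not begin with /k/."
The remaining constraints (2, 3, 4) are satisfied.

1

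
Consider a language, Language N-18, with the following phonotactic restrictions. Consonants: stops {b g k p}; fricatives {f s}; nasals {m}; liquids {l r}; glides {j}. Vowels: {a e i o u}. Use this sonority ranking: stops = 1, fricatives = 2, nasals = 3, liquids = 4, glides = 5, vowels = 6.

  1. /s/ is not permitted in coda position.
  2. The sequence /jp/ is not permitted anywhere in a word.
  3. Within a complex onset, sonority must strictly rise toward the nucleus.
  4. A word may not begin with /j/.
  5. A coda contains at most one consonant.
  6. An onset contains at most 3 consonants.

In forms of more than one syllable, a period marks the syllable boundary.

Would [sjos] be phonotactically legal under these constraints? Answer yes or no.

[sjos] — violates constraint 1: syllable 1 coda contains /s/ → phonotactically illegal

no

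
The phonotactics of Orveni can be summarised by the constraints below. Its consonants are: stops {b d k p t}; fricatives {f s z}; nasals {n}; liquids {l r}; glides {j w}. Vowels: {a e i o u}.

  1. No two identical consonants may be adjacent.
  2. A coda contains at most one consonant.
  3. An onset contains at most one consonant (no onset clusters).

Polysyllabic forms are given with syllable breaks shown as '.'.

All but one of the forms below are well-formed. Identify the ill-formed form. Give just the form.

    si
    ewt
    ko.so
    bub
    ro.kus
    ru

si — σ1 onset /s/, coda /∅/ ok → well-formed
ewt — violates constraint 2: syllable 1 coda /wt/ has 2 consonants (> 1) → ill-formed
ko.so — σ1 onset /k/, coda /∅/ ok; σ2 onset /s/, coda /∅/ ok → well-formed
bub — σ1 onset /b/, coda /b/ ok → well-formed
ro.kus — σ1 onset /r/, coda /∅/ ok; σ2 onset /k/, coda /s/ ok → well-formed
ru — σ1 onset /r/, coda /∅/ ok → well-formed

ewt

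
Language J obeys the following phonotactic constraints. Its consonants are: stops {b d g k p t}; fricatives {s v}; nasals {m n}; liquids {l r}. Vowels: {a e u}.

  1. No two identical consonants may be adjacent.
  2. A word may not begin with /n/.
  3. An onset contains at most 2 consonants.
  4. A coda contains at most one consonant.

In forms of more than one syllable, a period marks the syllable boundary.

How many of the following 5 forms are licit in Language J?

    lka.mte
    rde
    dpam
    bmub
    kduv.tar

lka.mte — σ1 onset /lk/ (2C), coda /∅/ ok; σ2 onset /mt/ (2C), coda /∅/ ok → licit
rde — σ1 onset /rd/ (2C), coda /∅/ ok → licit
dpam — σ1 onset /dp/ (2C), coda /m/ ok → licit
bmub — σ1 onset /bm/ (2C), coda /b/ ok → licit
kduv.tar — σ1 onset /kd/ (2C), coda /v/ ok; σ2 onset /t/, coda /r/ ok → licit
Licit: lka.mte, rde, dpam, bmub, kduv.tar → 5.

5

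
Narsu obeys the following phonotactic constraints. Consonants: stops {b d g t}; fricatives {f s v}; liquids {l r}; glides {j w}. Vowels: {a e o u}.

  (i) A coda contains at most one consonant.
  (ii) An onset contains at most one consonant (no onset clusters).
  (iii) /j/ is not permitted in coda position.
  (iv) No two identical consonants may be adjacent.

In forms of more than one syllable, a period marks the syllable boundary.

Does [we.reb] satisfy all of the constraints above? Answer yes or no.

[we.reb] — σ1 onset /w/, coda /∅/ ok; σ2 onset /r/, coda /b/ ok → well-formed

yes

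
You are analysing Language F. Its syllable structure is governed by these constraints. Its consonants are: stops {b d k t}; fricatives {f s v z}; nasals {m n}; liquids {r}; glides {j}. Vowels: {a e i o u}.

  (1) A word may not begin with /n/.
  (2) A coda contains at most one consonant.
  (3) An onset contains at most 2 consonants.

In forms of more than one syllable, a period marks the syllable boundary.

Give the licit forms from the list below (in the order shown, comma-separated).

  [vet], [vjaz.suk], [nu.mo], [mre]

[vet], [vjaz.suk], [mre]

[vet] — σ1 onset /v/, coda /t/ ok → licit
[vjaz.suk] — σ1 onset /vj/ (2C), coda /z/ ok; σ2 onset /s/, coda /k/ ok → licit
[nu.mo] — violates constraint 1: word begins with /n/ → illicit
[mre] — σ1 onset /mr/ (2C), coda /∅/ ok → licit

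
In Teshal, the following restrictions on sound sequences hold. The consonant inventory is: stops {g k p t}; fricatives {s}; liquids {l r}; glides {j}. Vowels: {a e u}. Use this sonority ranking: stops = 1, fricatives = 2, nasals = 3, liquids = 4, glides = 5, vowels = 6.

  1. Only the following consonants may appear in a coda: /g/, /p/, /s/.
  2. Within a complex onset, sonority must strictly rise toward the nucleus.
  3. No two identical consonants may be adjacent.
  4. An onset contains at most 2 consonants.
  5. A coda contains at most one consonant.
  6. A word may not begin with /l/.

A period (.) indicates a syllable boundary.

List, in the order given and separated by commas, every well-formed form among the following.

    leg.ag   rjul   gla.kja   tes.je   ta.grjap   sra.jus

gla.kja, tes.je, sra.jus

leg.ag — violates constraint 6: word begins with /l/ → ill-formed
rjul — violates constraint 1: syllable 1 coda contains /l/, which is not a licensed coda consonant → ill-formed
gla.kja — σ1 onset /gl/ (1→4 rises), coda /∅/ ok; σ2 onset /kj/ (1→5 rises), coda /∅/ ok → well-formed
tes.je — σ1 onset /t/, coda /s/ ok; σ2 onset /j/, coda /∅/ ok → well-formed
ta.grjap — violates constraint 4: syllable 2 onset /grj/ has 3 consonants (> 2) → ill-formed
sra.jus — σ1 onset /sr/ (2→4 rises), coda /∅/ ok; σ2 onset /j/, coda /s/ ok → well-formed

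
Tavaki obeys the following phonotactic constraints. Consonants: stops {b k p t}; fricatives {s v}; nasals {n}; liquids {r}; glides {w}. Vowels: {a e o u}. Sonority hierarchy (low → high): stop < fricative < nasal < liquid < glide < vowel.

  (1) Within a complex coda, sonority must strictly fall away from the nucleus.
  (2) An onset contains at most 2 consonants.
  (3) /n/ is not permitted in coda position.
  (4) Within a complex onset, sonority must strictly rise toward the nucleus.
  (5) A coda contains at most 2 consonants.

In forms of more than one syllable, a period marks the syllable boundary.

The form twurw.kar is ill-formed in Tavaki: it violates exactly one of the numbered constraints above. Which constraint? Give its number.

1

twurw.kar: syllable 1 coda /rw/: /r/ (liquid, 4) → /w/ (glide, 5) does not fall.
This is a violation of constraint 1: "Within a complex coda, sonority must strictly fall away from the nucleus."
The remaining constraints (2, 3, 4, 5) are satisfied.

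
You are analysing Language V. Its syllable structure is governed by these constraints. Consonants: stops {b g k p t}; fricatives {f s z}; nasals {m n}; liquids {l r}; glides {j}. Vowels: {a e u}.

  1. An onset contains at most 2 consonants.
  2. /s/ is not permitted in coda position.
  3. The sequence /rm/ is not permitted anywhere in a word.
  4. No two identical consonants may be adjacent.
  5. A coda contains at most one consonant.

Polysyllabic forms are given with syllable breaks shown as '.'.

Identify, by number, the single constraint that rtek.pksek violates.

rtek.pksek: syllable 2 onset /pks/ has 3 consonants (> 2).
This is a violation of constraint 1: "An onset contains at most 2 consonants."
The remaining constraints (2, 3, 4, 5) are satisfied.

1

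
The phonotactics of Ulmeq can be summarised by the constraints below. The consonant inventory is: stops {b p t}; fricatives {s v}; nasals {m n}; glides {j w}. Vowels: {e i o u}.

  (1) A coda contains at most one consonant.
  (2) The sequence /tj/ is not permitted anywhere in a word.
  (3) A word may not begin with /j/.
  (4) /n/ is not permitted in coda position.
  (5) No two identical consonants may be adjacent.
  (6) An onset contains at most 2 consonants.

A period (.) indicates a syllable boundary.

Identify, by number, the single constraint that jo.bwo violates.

jo.bwo: word begins with /j/.
This is a violation of constraint 3: "A word may not begin with /j/."
The remaining constraints (1, 2, 4, 5, 6) are satisfied.

3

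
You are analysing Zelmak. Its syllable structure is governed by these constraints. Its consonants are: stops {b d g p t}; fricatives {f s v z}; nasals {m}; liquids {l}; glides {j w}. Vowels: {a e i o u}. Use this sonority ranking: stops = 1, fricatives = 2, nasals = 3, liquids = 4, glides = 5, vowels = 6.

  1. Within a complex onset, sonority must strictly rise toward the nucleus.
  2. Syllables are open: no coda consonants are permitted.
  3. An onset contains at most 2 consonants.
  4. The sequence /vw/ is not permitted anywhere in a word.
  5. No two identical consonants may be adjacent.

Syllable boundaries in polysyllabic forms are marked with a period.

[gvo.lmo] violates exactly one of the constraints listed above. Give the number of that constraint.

1

[gvo.lmo]: syllable 2 onset /lm/: /l/ (liquid, 4) → /m/ (nasal, 3) does not rise.
This is a violation of constraint 1: "Within a complex onset, sonority must strictly rise toward the nucleus."
The remaining constraints (2, 3, 4, 5) are satisfied.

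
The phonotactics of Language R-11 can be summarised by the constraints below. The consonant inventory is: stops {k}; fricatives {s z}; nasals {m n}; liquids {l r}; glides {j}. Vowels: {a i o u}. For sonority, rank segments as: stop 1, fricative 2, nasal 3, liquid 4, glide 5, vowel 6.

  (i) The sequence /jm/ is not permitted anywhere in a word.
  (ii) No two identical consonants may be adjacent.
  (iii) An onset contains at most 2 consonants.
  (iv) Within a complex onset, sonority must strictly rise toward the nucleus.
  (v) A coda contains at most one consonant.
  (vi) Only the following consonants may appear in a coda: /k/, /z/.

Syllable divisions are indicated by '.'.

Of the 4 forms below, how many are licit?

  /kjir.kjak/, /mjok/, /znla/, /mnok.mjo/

1

/kjir.kjak/ — violates constraint (vi): syllable 1 coda contains /r/, which is not a licensed coda consonant → illicit
/mjok/ — σ1 onset /mj/ (3→5 rises), coda /k/ ok → licit
/znla/ — violates constraint (iii): syllable 1 onset /znl/ has 3 consonants (> 2) → illicit
/mnok.mjo/ — violates constraint (iv): syllable 1 onset /mn/: /m/ (nasal, 3) → /n/ (nasal, 3) does not rise → illicit
Licit: /mjok/ → 1.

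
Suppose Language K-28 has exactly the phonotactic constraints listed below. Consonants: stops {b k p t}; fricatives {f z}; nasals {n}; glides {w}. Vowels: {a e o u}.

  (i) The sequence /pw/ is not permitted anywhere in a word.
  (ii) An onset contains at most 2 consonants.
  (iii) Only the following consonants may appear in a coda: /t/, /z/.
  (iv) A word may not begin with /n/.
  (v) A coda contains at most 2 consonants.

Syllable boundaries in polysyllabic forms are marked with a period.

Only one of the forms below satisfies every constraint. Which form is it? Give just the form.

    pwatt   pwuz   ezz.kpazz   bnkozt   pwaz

pwatt — violates constraint (i): contains banned sequence /pw/ → not permitted
pwuz — violates constraint (i): contains banned sequence /pw/ → not permitted
ezz.kpazz — σ1 onset /∅/, coda /zz/ (2C) ok; σ2 onset /kp/ (2C), coda /zz/ (2C) ok → permitted
bnkozt — violates constraint (ii): syllable 1 onset /bnk/ has 3 consonants (> 2) → not permitted
pwaz — violates constraint (i): contains banned sequence /pw/ → not permitted

ezz.kpazz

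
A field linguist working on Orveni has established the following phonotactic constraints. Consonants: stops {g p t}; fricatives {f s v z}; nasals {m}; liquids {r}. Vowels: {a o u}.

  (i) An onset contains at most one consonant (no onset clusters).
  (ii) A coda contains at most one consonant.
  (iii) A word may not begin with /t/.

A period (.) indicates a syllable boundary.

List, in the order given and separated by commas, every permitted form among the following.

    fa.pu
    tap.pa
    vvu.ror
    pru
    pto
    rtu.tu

fa.pu

fa.pu — σ1 onset /f/, coda /∅/ ok; σ2 onset /p/, coda /∅/ ok → permitted
tap.pa — violates constraint (iii): word begins with /t/ → not permitted
vvu.ror — violates constraint (i): syllable 1 onset /vv/ has 2 consonants (> 1) → not permitted
pru — violates constraint (i): syllable 1 onset /pr/ has 2 consonants (> 1) → not permitted
pto — violates constraint (i): syllable 1 onset /pt/ has 2 consonants (> 1) → not permitted
rtu.tu — violates constraint (i): syllable 1 onset /rt/ has 2 consonants (> 1) → not permitted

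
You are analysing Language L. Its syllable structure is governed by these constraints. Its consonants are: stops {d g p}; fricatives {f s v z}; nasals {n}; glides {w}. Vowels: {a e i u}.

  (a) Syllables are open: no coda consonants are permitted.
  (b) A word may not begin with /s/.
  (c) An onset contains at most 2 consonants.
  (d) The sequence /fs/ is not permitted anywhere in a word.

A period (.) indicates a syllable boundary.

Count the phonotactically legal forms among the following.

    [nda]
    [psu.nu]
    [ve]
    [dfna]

3

[nda] — σ1 onset /nd/ (2C), coda /∅/ ok → phonotactically legal
[psu.nu] — σ1 onset /ps/ (2C), coda /∅/ ok; σ2 onset /n/, coda /∅/ ok → phonotactically legal
[ve] — σ1 onset /v/, coda /∅/ ok → phonotactically legal
[dfna] — violates constraint (c): syllable 1 onset /dfn/ has 3 consonants (> 2) → phonotactically illegal
Phonotactically legal: [nda], [psu.nu], [ve] → 3.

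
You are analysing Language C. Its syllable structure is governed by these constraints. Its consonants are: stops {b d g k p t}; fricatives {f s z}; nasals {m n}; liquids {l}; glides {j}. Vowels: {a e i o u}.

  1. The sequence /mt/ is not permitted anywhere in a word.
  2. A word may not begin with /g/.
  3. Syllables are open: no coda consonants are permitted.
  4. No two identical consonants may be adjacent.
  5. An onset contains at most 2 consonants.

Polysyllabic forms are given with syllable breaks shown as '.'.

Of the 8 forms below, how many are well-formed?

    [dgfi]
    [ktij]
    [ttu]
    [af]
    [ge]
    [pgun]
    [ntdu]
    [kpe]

1

[dgfi] — violates constraint 5: syllable 1 onset /dgf/ has 3 consonants (> 2) → ill-formed
[ktij] — violates constraint 3: syllable 1 coda /j/ has 1 consonant (> 0) → ill-formed
[ttu] — violates constraint 4: adjacent identical consonants /tt/ → ill-formed
[af] — violates constraint 3: syllable 1 coda /f/ has 1 consonant (> 0) → ill-formed
[ge] — violates constraint 2: word begins with /g/ → ill-formed
[pgun] — violates constraint 3: syllable 1 coda /n/ has 1 consonant (> 0) → ill-formed
[ntdu] — violates constraint 5: syllable 1 onset /ntd/ has 3 consonants (> 2) → ill-formed
[kpe] — σ1 onset /kp/ (2C), coda /∅/ ok → well-formed
Well-formed: [kpe] → 1.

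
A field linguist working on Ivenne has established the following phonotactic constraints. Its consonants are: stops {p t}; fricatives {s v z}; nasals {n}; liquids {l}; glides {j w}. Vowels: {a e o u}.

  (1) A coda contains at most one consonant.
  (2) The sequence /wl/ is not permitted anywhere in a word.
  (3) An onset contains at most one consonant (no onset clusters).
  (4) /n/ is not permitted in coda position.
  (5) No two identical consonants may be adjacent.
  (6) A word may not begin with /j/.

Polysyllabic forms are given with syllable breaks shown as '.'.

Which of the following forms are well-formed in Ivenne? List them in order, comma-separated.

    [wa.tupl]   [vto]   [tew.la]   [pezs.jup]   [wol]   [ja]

[wol]

[wa.tupl] — violates constraint 1: syllable 2 coda /pl/ has 2 consonants (> 1) → ill-formed
[vto] — violates constraint 3: syllable 1 onset /vt/ has 2 consonants (> 1) → ill-formed
[tew.la] — violates constraint 2: contains banned sequence /wl/ → ill-formed
[pezs.jup] — violates constraint 1: syllable 1 coda /zs/ has 2 consonants (> 1) → ill-formed
[wol] — σ1 onset /w/, coda /l/ ok → well-formed
[ja] — violates constraint 6: word begins with /j/ → ill-formed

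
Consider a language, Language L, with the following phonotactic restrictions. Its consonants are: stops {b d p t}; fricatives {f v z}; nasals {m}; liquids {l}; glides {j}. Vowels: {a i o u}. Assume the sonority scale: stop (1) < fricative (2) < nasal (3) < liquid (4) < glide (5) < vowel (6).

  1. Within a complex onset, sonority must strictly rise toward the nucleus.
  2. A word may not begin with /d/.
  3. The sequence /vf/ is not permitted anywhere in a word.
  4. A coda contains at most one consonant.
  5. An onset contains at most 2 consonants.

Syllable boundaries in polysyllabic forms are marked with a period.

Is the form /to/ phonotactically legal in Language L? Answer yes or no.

/to/ — σ1 onset /t/, coda /∅/ ok → phonotactically legal

yes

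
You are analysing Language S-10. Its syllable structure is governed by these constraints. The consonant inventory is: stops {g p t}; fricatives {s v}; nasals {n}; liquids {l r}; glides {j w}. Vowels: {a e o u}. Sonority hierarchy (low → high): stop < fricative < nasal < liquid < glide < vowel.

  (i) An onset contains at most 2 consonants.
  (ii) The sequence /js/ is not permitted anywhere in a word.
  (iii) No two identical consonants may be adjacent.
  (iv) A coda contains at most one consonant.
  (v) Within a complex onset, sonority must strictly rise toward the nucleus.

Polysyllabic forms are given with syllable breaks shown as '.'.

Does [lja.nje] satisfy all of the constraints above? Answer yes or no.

yes

[lja.nje] — σ1 onset /lj/ (4→5 rises), coda /∅/ ok; σ2 onset /nj/ (3→5 rises), coda /∅/ ok → licit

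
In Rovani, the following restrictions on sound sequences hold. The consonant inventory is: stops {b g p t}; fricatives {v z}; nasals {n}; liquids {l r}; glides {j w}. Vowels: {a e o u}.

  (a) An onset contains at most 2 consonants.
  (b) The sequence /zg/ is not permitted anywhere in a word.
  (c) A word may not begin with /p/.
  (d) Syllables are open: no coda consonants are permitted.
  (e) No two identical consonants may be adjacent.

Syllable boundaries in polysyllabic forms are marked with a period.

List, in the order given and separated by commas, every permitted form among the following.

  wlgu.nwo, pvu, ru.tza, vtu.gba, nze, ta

ru.tza, vtu.gba, nze, ta

wlgu.nwo — violates constraint (a): syllable 1 onset /wlg/ has 3 consonants (> 2) → not permitted
pvu — violates constraint (c): word begins with /p/ → not permitted
ru.tza — σ1 onset /r/, coda /∅/ ok; σ2 onset /tz/ (2C), coda /∅/ ok → permitted
vtu.gba — σ1 onset /vt/ (2C), coda /∅/ ok; σ2 onset /gb/ (2C), coda /∅/ ok → permitted
nze — σ1 onset /nz/ (2C), coda /∅/ ok → permitted
ta — σ1 onset /t/, coda /∅/ ok → permitted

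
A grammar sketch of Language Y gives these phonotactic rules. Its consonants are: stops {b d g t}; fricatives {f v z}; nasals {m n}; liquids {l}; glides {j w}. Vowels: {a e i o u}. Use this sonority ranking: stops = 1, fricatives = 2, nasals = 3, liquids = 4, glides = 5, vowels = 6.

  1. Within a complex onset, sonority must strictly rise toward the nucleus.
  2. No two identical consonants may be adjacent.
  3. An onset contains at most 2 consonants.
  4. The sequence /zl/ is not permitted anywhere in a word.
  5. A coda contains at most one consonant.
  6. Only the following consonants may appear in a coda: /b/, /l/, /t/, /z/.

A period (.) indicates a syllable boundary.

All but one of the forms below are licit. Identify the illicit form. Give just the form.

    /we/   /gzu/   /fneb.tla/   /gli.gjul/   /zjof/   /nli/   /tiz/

/zjof/

/we/ — σ1 onset /w/, coda /∅/ ok → licit
/gzu/ — σ1 onset /gz/ (1→2 rises), coda /∅/ ok → licit
/fneb.tla/ — σ1 onset /fn/ (2→3 rises), coda /b/ ok; σ2 onset /tl/ (1→4 rises), coda /∅/ ok → licit
/gli.gjul/ — σ1 onset /gl/ (1→4 rises), coda /∅/ ok; σ2 onset /gj/ (1→5 rises), coda /l/ ok → licit
/zjof/ — violates constraint 6: syllable 1 coda contains /f/, which is not a licensed coda consonant → illicit
/nli/ — σ1 onset /nl/ (3→4 rises), coda /∅/ ok → licit
/tiz/ — σ1 onset /t/, coda /z/ ok → licit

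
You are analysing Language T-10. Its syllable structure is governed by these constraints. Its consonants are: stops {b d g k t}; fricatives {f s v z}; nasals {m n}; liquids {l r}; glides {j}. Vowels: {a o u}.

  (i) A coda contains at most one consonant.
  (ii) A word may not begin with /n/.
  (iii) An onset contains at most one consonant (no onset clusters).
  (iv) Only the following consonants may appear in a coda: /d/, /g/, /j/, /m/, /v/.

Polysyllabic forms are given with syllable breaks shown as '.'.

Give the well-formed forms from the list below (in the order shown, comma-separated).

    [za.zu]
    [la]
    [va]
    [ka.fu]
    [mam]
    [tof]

[za.zu] — σ1 onset /z/, coda /∅/ ok; σ2 onset /z/, coda /∅/ ok → well-formed
[la] — σ1 onset /l/, coda /∅/ ok → well-formed
[va] — σ1 onset /v/, coda /∅/ ok → well-formed
[ka.fu] — σ1 onset /k/, coda /∅/ ok; σ2 onset /f/, coda /∅/ ok → well-formed
[mam] — σ1 onset /m/, coda /m/ ok → well-formed
[tof] — violates constraint (iv): syllable 1 coda contains /f/, which is not a licensed coda consonant → ill-formed

[za.zu], [la], [va], [ka.fu], [mam]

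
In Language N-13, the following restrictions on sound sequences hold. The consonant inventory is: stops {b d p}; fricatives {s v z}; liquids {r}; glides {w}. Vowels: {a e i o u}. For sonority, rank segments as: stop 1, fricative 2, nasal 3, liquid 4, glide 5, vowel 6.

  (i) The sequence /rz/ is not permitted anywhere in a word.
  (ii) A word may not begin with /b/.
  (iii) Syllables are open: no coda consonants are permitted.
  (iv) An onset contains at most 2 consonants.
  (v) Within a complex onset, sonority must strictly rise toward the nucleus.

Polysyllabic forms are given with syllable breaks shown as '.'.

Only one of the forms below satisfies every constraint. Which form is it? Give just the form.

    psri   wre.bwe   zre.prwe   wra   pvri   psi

psi

psri — violates constraint (iv): syllable 1 onset /psr/ has 3 consonants (> 2) → phonotactically illegal
wre.bwe — violates constraint (v): syllable 1 onset /wr/: /w/ (glide, 5) → /r/ (liquid, 4) does not rise → phonotactically illegal
zre.prwe — violates constraint (iv): syllable 2 onset /prw/ has 3 consonants (> 2) → phonotactically illegal
wra — violates constraint (v): syllable 1 onset /wr/: /w/ (glide, 5) → /r/ (liquid, 4) does not rise → phonotactically illegal
pvri — violates constraint (iv): syllable 1 onset /pvr/ has 3 consonants (> 2) → phonotactically illegal
psi — σ1 onset /ps/ (1→2 rises), coda /∅/ ok → phonotactically legal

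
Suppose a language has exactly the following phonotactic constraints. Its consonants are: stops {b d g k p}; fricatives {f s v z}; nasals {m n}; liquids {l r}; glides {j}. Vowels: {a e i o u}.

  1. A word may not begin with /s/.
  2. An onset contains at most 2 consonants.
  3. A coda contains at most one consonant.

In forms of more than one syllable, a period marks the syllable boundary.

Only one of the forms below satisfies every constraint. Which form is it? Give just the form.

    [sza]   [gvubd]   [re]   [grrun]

[re]

[sza] — violates constraint 1: word begins with /s/ → ill-formed
[gvubd] — violates constraint 3: syllable 1 coda /bd/ has 2 consonants (> 1) → ill-formed
[re] — σ1 onset /r/, coda /∅/ ok → well-formed
[grrun] — violates constraint 2: syllable 1 onset /grr/ has 3 consonants (> 2) → ill-formed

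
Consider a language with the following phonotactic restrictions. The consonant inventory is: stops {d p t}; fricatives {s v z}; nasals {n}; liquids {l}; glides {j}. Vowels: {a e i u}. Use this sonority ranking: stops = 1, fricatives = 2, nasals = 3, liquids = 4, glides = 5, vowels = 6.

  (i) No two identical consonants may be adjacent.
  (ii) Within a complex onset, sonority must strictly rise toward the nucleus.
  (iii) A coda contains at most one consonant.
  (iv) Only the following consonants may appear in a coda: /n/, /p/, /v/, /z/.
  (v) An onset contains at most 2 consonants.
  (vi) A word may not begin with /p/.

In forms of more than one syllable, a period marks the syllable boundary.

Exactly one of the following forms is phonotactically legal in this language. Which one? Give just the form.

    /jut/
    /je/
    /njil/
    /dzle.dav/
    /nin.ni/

/jut/ — violates constraint (iv): syllable 1 coda contains /t/, which is not a licensed coda consonant → phonotactically illegal
/je/ — σ1 onset /j/, coda /∅/ ok → phonotactically legal
/njil/ — violates constraint (iv): syllable 1 coda contains /l/, which is not a licensed coda consonant → phonotactically illegal
/dzle.dav/ — violates constraint (v): syllable 1 onset /dzl/ has 3 consonants (> 2) → phonotactically illegal
/nin.ni/ — violates constraint (i): adjacent identical consonants /nn/ → phonotactically illegal

/je/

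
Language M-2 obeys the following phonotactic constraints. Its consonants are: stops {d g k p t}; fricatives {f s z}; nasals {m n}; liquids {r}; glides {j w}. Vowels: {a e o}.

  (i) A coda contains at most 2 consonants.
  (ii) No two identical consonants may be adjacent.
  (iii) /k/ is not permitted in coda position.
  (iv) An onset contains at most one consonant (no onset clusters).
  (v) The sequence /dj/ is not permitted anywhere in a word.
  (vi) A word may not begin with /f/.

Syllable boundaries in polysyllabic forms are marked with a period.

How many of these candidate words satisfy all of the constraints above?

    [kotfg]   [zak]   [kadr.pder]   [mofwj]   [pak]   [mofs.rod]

[kotfg] — violates constraint (i): syllable 1 coda /tfg/ has 3 consonants (> 2) → not permitted
[zak] — violates constraint (iii): syllable 1 coda contains /k/ → not permitted
[kadr.pder] — violates constraint (iv): syllable 2 onset /pd/ has 2 consonants (> 1) → not permitted
[mofwj] — violates constraint (i): syllable 1 coda /fwj/ has 3 consonants (> 2) → not permitted
[pak] — violates constraint (iii): syllable 1 coda contains /k/ → not permitted
[mofs.rod] — σ1 onset /m/, coda /fs/ (2C) ok; σ2 onset /r/, coda /d/ ok → permitted
Permitted: [mofs.rod] → 1.

1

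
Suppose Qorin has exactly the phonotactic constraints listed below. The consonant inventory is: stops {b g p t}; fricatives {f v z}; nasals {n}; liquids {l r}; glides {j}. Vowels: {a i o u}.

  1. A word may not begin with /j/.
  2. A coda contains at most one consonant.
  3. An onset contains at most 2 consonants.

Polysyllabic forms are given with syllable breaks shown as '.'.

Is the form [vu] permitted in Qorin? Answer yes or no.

yes

[vu] — σ1 onset /v/, coda /∅/ ok → permitted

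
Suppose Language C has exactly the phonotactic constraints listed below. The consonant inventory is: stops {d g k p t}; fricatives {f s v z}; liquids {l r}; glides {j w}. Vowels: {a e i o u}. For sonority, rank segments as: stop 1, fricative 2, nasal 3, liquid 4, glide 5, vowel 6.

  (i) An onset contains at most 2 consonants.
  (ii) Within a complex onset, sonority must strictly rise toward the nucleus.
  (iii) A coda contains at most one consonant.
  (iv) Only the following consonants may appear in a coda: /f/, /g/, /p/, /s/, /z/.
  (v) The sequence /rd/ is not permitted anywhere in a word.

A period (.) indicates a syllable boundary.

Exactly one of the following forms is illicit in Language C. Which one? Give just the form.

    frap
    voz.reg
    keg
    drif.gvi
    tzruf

frap — σ1 onset /fr/ (2→4 rises), coda /p/ ok → licit
voz.reg — σ1 onset /v/, coda /z/ ok; σ2 onset /r/, coda /g/ ok → licit
keg — σ1 onset /k/, coda /g/ ok → licit
drif.gvi — σ1 onset /dr/ (1→4 rises), coda /f/ ok; σ2 onset /gv/ (1→2 rises), coda /∅/ ok → licit
tzruf — violates constraint (i): syllable 1 onset /tzr/ has 3 consonants (> 2) → illicit

tzruf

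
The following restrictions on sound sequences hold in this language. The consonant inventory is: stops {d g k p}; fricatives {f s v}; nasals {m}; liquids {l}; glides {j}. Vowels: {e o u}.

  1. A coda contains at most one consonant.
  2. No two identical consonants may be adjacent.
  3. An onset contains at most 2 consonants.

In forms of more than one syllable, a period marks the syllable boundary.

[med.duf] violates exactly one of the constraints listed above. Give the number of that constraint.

[med.duf]: adjacent identical consonants /dd/.
This is a violation of constraint 2: "No two identical consonants may be adjacent."
The remaining constraints (1, 3) are satisfied.

2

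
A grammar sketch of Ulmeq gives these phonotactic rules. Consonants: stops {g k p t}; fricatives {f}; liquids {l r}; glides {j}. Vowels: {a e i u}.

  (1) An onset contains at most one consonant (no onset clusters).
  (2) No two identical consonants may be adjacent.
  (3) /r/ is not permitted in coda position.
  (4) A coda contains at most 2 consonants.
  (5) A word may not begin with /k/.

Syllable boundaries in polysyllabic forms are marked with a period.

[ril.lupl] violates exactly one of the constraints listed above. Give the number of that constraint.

[ril.lupl]: adjacent identical consonants /ll/.
This is a violation of constraint 2: "No two identical consonants may be adjacent."
The remaining constraints (1, 3, 4, 5) are satisfied.

2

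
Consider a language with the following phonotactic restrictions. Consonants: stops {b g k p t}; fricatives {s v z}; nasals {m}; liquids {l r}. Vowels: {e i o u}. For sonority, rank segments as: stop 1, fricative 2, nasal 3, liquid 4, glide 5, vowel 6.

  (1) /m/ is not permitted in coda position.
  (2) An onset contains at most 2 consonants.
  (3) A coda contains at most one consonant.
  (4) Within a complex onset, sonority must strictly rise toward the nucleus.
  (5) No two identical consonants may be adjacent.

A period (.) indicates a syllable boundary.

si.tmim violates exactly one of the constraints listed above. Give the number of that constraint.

1

si.tmim: syllable 2 coda contains /m/.
This is a violation of constraint 1: "/m/ is not permitted in coda position."
The remaining constraints (2, 3, 4, 5) are satisfied.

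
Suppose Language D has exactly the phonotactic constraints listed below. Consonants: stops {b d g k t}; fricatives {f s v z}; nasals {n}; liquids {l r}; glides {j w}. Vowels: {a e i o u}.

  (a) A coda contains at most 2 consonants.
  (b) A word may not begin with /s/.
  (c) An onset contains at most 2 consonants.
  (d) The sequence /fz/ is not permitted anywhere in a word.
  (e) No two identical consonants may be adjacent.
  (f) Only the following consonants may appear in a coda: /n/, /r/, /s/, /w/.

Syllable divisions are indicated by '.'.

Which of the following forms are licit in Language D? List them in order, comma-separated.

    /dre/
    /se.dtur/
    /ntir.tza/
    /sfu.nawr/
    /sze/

/dre/, /ntir.tza/

/dre/ — σ1 onset /dr/ (2C), coda /∅/ ok → licit
/se.dtur/ — violates constraint (b): word begins with /s/ → illicit
/ntir.tza/ — σ1 onset /nt/ (2C), coda /r/ ok; σ2 onset /tz/ (2C), coda /∅/ ok → licit
/sfu.nawr/ — violates constraint (b): word begins with /s/ → illicit
/sze/ — violates constraint (b): word begins with /s/ → illicit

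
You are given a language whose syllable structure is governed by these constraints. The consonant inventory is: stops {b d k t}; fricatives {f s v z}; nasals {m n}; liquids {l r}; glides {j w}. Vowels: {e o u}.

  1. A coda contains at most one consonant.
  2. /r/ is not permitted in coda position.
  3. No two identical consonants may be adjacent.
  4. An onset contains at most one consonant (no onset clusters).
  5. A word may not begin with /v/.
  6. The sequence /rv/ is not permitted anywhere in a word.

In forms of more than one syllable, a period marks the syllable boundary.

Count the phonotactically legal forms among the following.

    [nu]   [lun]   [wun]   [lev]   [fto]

4

[nu] — σ1 onset /n/, coda /∅/ ok → phonotactically legal
[lun] — σ1 onset /l/, coda /n/ ok → phonotactically legal
[wun] — σ1 onset /w/, coda /n/ ok → phonotactically legal
[lev] — σ1 onset /l/, coda /v/ ok → phonotactically legal
[fto] — violates constraint 4: syllable 1 onset /ft/ has 2 consonants (> 1) → phonotactically illegal
Phonotactically legal: [nu], [lun], [wun], [lev] → 4.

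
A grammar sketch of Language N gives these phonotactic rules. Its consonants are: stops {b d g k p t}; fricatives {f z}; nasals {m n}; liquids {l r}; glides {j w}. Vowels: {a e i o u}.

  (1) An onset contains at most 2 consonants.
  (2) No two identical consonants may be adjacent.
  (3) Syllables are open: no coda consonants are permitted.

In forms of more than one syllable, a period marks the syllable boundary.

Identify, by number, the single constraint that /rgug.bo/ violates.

/rgug.bo/: syllable 1 coda /g/ has 1 consonant (> 0).
This is a violation of constraint 3: "Syllables are open: no coda consonants are permitted."
The remaining constraints (1, 2) are satisfied.

3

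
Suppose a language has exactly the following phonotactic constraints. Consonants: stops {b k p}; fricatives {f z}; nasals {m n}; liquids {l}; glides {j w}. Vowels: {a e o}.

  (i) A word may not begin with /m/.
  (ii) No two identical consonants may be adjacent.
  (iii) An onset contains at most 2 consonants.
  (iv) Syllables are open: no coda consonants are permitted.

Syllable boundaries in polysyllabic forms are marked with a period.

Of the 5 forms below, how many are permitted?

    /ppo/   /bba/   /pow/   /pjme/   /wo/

1

/ppo/ — violates constraint (ii): adjacent identical consonants /pp/ → not permitted
/bba/ — violates constraint (ii): adjacent identical consonants /bb/ → not permitted
/pow/ — violates constraint (iv): syllable 1 coda /w/ has 1 consonant (> 0) → not permitted
/pjme/ — violates constraint (iii): syllable 1 onset /pjm/ has 3 consonants (> 2) → not permitted
/wo/ — σ1 onset /w/, coda /∅/ ok → permitted
Permitted: /wo/ → 1.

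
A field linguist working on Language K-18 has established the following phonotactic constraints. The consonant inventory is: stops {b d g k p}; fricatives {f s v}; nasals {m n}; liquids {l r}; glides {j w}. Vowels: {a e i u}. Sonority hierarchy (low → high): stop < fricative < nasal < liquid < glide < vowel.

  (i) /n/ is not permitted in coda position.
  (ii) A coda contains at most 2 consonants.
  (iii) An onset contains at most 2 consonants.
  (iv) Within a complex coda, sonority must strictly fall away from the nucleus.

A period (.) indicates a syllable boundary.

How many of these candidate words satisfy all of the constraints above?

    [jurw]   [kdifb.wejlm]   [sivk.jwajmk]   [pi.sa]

[jurw] — violates constraint (iv): syllable 1 coda /rw/: /r/ (liquid, 4) → /w/ (glide, 5) does not fall → phonotactically illegal
[kdifb.wejlm] — violates constraint (ii): syllable 2 coda /jlm/ has 3 consonants (> 2) → phonotactically illegal
[sivk.jwajmk] — violates constraint (ii): syllable 2 coda /jmk/ has 3 consonants (> 2) → phonotactically illegal
[pi.sa] — σ1 onset /p/, coda /∅/ ok; σ2 onset /s/, coda /∅/ ok → phonotactically legal
Phonotactically legal: [pi.sa] → 1.

1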